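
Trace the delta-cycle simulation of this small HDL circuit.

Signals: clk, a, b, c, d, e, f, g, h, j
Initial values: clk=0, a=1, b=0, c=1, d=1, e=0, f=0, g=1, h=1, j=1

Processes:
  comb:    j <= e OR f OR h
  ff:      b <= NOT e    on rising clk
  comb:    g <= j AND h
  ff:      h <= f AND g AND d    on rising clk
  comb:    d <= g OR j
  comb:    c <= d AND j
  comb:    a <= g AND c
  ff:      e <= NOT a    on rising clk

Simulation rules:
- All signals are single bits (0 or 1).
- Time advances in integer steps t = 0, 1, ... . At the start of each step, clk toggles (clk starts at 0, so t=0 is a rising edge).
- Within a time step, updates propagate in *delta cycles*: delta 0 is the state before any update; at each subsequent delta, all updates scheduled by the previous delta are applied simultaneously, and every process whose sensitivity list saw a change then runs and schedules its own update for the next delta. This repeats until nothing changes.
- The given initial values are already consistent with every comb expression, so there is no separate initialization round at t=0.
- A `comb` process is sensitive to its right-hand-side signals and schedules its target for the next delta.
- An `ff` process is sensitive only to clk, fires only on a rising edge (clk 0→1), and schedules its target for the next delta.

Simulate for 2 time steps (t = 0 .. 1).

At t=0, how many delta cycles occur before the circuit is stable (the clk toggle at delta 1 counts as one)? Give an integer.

4

[bits: a,e,f,g,b,j,c,clk,h,d]
t=0: Δ0=1001011011 Δ1=1001011111 Δ2=1001111101 Δ3=1000101101 Δ4=0000100100 | 4Δ
t=1: Δ0=0000100100 Δ1=0000100000 | 1Δ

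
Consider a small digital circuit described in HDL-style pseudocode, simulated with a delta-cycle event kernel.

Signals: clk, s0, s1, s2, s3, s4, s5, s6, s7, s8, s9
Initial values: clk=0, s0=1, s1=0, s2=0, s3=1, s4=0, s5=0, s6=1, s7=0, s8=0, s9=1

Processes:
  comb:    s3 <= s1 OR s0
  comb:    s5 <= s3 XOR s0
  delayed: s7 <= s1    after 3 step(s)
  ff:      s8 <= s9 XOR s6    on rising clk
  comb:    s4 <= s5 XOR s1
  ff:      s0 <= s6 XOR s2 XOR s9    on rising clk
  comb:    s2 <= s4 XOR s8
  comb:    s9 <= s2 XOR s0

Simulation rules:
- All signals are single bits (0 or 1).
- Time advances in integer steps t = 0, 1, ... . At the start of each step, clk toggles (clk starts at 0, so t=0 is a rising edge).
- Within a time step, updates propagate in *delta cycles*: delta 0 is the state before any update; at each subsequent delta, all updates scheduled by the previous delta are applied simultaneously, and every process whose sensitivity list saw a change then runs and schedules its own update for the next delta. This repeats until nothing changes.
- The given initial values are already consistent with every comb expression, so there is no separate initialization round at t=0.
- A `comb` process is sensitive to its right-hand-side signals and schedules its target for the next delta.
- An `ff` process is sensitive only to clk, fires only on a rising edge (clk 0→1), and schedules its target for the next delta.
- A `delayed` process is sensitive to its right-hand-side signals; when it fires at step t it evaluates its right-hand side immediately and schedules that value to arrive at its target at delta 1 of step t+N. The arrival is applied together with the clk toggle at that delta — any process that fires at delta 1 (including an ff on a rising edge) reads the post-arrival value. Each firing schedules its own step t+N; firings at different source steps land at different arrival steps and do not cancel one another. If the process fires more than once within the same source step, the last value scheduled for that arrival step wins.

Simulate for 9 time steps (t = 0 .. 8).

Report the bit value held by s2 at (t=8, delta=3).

0

t0.Δ0 s7=0 s8=0 s9=1 s3=1 s4=0 s0=1 s1=0 s2=0 s5=0 s6=1 clk=0
t0.Δ1 s7=0 s8=0 s9=1 s3=1 s4=0 s0=1 s1=0 s2=0 s5=0 s6=1 clk=1
t0.Δ2 s7=0 s8=0 s9=1 s3=1 s4=0 s0=0 s1=0 s2=0 s5=0 s6=1 clk=1
t0.Δ3 s7=0 s8=0 s9=0 s3=0 s4=0 s0=0 s1=0 s2=0 s5=1 s6=1 clk=1
t0.Δ4 s7=0 s8=0 s9=0 s3=0 s4=1 s0=0 s1=0 s2=0 s5=0 s6=1 clk=1
t0.Δ5 s7=0 s8=0 s9=0 s3=0 s4=0 s0=0 s1=0 s2=1 s5=0 s6=1 clk=1
t0.Δ6 s7=0 s8=0 s9=1 s3=0 s4=0 s0=0 s1=0 s2=0 s5=0 s6=1 clk=1
t0.Δ7 s7=0 s8=0 s9=0 s3=0 s4=0 s0=0 s1=0 s2=0 s5=0 s6=1 clk=1
t1.Δ0 s7=0 s8=0 s9=0 s3=0 s4=0 s0=0 s1=0 s2=0 s5=0 s6=1 clk=1
t1.Δ1 s7=0 s8=0 s9=0 s3=0 s4=0 s0=0 s1=0 s2=0 s5=0 s6=1 clk=0
t2.Δ0 s7=0 s8=0 s9=0 s3=0 s4=0 s0=0 s1=0 s2=0 s5=0 s6=1 clk=0
t2.Δ1 s7=0 s8=0 s9=0 s3=0 s4=0 s0=0 s1=0 s2=0 s5=0 s6=1 clk=1
t2.Δ2 s7=0 s8=1 s9=0 s3=0 s4=0 s0=1 s1=0 s2=0 s5=0 s6=1 clk=1
t2.Δ3 s7=0 s8=1 s9=1 s3=1 s4=0 s0=1 s1=0 s2=1 s5=1 s6=1 clk=1
t2.Δ4 s7=0 s8=1 s9=0 s3=1 s4=1 s0=1 s1=0 s2=1 s5=0 s6=1 clk=1
t2.Δ5 s7=0 s8=1 s9=0 s3=1 s4=0 s0=1 s1=0 s2=0 s5=0 s6=1 clk=1
t2.Δ6 s7=0 s8=1 s9=1 s3=1 s4=0 s0=1 s1=0 s2=1 s5=0 s6=1 clk=1
t2.Δ7 s7=0 s8=1 s9=0 s3=1 s4=0 s0=1 s1=0 s2=1 s5=0 s6=1 clk=1
t3.Δ0 s7=0 s8=1 s9=0 s3=1 s4=0 s0=1 s1=0 s2=1 s5=0 s6=1 clk=1
t3.Δ1 s7=0 s8=1 s9=0 s3=1 s4=0 s0=1 s1=0 s2=1 s5=0 s6=1 clk=0
t4.Δ0 s7=0 s8=1 s9=0 s3=1 s4=0 s0=1 s1=0 s2=1 s5=0 s6=1 clk=0
t4.Δ1 s7=0 s8=1 s9=0 s3=1 s4=0 s0=1 s1=0 s2=1 s5=0 s6=1 clk=1
t4.Δ2 s7=0 s8=1 s9=0 s3=1 s4=0 s0=0 s1=0 s2=1 s5=0 s6=1 clk=1
t4.Δ3 s7=0 s8=1 s9=1 s3=0 s4=0 s0=0 s1=0 s2=1 s5=1 s6=1 clk=1
t4.Δ4 s7=0 s8=1 s9=1 s3=0 s4=1 s0=0 s1=0 s2=1 s5=0 s6=1 clk=1
t4.Δ5 s7=0 s8=1 s9=1 s3=0 s4=0 s0=0 s1=0 s2=0 s5=0 s6=1 clk=1
t4.Δ6 s7=0 s8=1 s9=0 s3=0 s4=0 s0=0 s1=0 s2=1 s5=0 s6=1 clk=1
t4.Δ7 s7=0 s8=1 s9=1 s3=0 s4=0 s0=0 s1=0 s2=1 s5=0 s6=1 clk=1
t5.Δ0 s7=0 s8=1 s9=1 s3=0 s4=0 s0=0 s1=0 s2=1 s5=0 s6=1 clk=1
t5.Δ1 s7=0 s8=1 s9=1 s3=0 s4=0 s0=0 s1=0 s2=1 s5=0 s6=1 clk=0
t6.Δ0 s7=0 s8=1 s9=1 s3=0 s4=0 s0=0 s1=0 s2=1 s5=0 s6=1 clk=0
t6.Δ1 s7=0 s8=1 s9=1 s3=0 s4=0 s0=0 s1=0 s2=1 s5=0 s6=1 clk=1
t6.Δ2 s7=0 s8=0 s9=1 s3=0 s4=0 s0=1 s1=0 s2=1 s5=0 s6=1 clk=1
t6.Δ3 s7=0 s8=0 s9=0 s3=1 s4=0 s0=1 s1=0 s2=0 s5=1 s6=1 clk=1
t6.Δ4 s7=0 s8=0 s9=1 s3=1 s4=1 s0=1 s1=0 s2=0 s5=0 s6=1 clk=1
t6.Δ5 s7=0 s8=0 s9=1 s3=1 s4=0 s0=1 s1=0 s2=1 s5=0 s6=1 clk=1
t6.Δ6 s7=0 s8=0 s9=0 s3=1 s4=0 s0=1 s1=0 s2=0 s5=0 s6=1 clk=1
t6.Δ7 s7=0 s8=0 s9=1 s3=1 s4=0 s0=1 s1=0 s2=0 s5=0 s6=1 clk=1
t7.Δ0 s7=0 s8=0 s9=1 s3=1 s4=0 s0=1 s1=0 s2=0 s5=0 s6=1 clk=1
t7.Δ1 s7=0 s8=0 s9=1 s3=1 s4=0 s0=1 s1=0 s2=0 s5=0 s6=1 clk=0
t8.Δ0 s7=0 s8=0 s9=1 s3=1 s4=0 s0=1 s1=0 s2=0 s5=0 s6=1 clk=0
t8.Δ1 s7=0 s8=0 s9=1 s3=1 s4=0 s0=1 s1=0 s2=0 s5=0 s6=1 clk=1
t8.Δ2 s7=0 s8=0 s9=1 s3=1 s4=0 s0=0 s1=0 s2=0 s5=0 s6=1 clk=1
t8.Δ3 s7=0 s8=0 s9=0 s3=0 s4=0 s0=0 s1=0 s2=0 s5=1 s6=1 clk=1
t8.Δ4 s7=0 s8=0 s9=0 s3=0 s4=1 s0=0 s1=0 s2=0 s5=0 s6=1 clk=1
t8.Δ5 s7=0 s8=0 s9=0 s3=0 s4=0 s0=0 s1=0 s2=1 s5=0 s6=1 clk=1
t8.Δ6 s7=0 s8=0 s9=1 s3=0 s4=0 s0=0 s1=0 s2=0 s5=0 s6=1 clk=1
t8.Δ7 s7=0 s8=0 s9=0 s3=0 s4=0 s0=0 s1=0 s2=0 s5=0 s6=1 clk=1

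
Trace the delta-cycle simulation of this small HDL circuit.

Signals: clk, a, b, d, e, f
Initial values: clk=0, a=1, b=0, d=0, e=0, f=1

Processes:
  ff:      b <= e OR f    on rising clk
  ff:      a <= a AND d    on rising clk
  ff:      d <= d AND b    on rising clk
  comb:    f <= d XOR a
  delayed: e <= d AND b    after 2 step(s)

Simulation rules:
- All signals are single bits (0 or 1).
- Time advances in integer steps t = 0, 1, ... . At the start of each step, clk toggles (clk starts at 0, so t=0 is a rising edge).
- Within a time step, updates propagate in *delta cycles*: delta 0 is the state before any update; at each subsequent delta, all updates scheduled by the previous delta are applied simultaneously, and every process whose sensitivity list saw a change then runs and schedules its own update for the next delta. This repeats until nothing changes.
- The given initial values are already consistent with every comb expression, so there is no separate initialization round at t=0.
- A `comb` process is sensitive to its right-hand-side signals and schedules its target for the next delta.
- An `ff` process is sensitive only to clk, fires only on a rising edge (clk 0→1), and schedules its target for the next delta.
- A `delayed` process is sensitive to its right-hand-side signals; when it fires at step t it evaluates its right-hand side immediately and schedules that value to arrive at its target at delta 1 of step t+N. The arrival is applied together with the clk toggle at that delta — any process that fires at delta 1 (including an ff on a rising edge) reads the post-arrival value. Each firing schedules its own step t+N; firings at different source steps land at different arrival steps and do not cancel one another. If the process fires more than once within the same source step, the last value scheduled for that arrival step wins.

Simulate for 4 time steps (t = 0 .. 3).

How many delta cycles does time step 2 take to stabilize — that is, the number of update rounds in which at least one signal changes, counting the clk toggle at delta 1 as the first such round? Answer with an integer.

2

t=0 Δ0: e=0 f=1 a=1 d=0 clk=0 b=0
  Δ1: clk:0→1
  Δ2: a:1→0, b:0→1
  Δ3: f:1→0
  (3Δ to stable)
t=1 Δ0: e=0 f=0 a=0 d=0 clk=1 b=1
  Δ1: clk:1→0
  (1Δ to stable)
t=2 Δ0: e=0 f=0 a=0 d=0 clk=0 b=1
  Δ1: clk:0→1
  Δ2: b:1→0
  (2Δ to stable)
t=3 Δ0: e=0 f=0 a=0 d=0 clk=1 b=0
  Δ1: clk:1→0
  (1Δ to stable)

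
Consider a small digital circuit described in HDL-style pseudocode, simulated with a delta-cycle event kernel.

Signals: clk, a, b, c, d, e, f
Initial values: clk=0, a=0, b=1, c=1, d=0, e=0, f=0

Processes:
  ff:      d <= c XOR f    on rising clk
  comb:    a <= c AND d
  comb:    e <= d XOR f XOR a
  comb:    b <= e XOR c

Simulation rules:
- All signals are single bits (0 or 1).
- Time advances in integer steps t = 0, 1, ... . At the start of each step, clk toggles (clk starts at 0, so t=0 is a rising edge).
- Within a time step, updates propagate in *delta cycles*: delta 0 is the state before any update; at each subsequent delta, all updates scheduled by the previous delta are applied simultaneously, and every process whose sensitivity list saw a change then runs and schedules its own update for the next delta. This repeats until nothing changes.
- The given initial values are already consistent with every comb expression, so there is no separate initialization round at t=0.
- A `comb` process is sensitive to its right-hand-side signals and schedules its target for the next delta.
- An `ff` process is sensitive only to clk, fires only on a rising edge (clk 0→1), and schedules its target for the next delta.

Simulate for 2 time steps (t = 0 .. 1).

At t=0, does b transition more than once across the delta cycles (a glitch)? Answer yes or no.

t=0 Δ0: f=0 b=1 d=0 e=0 a=0 c=1 clk=0
  Δ1: clk:0→1
  Δ2: d:0→1
  Δ3: e:0→1, a:0→1
  Δ4: b:1→0, e:1→0
  Δ5: b:0→1
  (5Δ to stable)
t=1 Δ0: f=0 b=1 d=1 e=0 a=1 c=1 clk=1
  Δ1: clk:1→0
  (1Δ to stable)

yes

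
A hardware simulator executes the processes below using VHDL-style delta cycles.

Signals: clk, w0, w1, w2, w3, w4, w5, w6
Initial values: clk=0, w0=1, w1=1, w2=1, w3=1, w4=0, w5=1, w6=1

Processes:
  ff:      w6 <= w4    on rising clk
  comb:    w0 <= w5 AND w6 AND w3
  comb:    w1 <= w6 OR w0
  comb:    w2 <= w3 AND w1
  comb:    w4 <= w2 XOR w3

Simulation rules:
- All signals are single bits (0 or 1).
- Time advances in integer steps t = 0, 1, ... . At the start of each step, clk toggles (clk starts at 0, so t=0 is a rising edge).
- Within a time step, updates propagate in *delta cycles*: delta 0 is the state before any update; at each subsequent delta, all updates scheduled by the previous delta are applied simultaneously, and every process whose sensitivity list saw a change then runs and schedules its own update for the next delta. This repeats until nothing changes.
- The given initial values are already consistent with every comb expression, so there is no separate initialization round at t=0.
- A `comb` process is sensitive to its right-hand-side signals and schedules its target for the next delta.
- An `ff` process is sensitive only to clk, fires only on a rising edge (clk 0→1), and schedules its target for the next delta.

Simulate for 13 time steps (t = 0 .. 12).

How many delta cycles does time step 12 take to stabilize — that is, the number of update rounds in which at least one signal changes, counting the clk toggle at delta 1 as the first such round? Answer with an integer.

[bits: w2,w4,w1,w5,w3,w0,w6,clk]
t=0: Δ0=10111110 Δ1=10111111 Δ2=10111101 Δ3=10111001 Δ4=10011001 Δ5=00011001 Δ6=01011001 | 6Δ
t=1: Δ0=01011001 Δ1=01011000 | 1Δ
t=2: Δ0=01011000 Δ1=01011001 Δ2=01011011 Δ3=01111111 Δ4=11111111 Δ5=10111111 | 5Δ
t=3: Δ0=10111111 Δ1=10111110 | 1Δ
t=4: Δ0=10111110 Δ1=10111111 Δ2=10111101 Δ3=10111001 Δ4=10011001 Δ5=00011001 Δ6=01011001 | 6Δ
t=5: Δ0=01011001 Δ1=01011000 | 1Δ
t=6: Δ0=01011000 Δ1=01011001 Δ2=01011011 Δ3=01111111 Δ4=11111111 Δ5=10111111 | 5Δ
t=7: Δ0=10111111 Δ1=10111110 | 1Δ
t=8: Δ0=10111110 Δ1=10111111 Δ2=10111101 Δ3=10111001 Δ4=10011001 Δ5=00011001 Δ6=01011001 | 6Δ
t=9: Δ0=01011001 Δ1=01011000 | 1Δ
t=10: Δ0=01011000 Δ1=01011001 Δ2=01011011 Δ3=01111111 Δ4=11111111 Δ5=10111111 | 5Δ
t=11: Δ0=10111111 Δ1=10111110 | 1Δ
t=12: Δ0=10111110 Δ1=10111111 Δ2=10111101 Δ3=10111001 Δ4=10011001 Δ5=00011001 Δ6=01011001 | 6Δ

6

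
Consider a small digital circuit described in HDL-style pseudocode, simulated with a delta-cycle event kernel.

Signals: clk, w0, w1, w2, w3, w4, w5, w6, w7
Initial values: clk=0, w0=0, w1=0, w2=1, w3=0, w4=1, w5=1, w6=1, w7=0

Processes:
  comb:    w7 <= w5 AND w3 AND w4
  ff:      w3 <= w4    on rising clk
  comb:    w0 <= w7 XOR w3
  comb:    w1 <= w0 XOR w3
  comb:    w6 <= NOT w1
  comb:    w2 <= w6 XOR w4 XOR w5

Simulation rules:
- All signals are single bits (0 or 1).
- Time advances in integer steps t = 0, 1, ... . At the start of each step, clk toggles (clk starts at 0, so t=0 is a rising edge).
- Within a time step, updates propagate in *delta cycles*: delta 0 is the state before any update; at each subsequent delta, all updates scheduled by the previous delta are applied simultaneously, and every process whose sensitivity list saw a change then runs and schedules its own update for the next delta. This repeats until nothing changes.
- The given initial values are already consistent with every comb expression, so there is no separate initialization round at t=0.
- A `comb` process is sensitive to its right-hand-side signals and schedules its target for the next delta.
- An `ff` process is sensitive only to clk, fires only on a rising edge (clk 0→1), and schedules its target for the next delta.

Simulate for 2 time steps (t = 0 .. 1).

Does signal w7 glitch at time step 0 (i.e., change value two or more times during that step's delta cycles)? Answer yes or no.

no

[bits: w4,w1,w5,w2,w3,w7,w6,clk,w0]
t=0: Δ0=101100100 Δ1=101100110 Δ2=101110110 Δ3=111111111 Δ4=101111010 Δ5=111011110 Δ6=111111010 Δ7=111011010 | 7Δ
t=1: Δ0=111011010 Δ1=111011000 | 1Δ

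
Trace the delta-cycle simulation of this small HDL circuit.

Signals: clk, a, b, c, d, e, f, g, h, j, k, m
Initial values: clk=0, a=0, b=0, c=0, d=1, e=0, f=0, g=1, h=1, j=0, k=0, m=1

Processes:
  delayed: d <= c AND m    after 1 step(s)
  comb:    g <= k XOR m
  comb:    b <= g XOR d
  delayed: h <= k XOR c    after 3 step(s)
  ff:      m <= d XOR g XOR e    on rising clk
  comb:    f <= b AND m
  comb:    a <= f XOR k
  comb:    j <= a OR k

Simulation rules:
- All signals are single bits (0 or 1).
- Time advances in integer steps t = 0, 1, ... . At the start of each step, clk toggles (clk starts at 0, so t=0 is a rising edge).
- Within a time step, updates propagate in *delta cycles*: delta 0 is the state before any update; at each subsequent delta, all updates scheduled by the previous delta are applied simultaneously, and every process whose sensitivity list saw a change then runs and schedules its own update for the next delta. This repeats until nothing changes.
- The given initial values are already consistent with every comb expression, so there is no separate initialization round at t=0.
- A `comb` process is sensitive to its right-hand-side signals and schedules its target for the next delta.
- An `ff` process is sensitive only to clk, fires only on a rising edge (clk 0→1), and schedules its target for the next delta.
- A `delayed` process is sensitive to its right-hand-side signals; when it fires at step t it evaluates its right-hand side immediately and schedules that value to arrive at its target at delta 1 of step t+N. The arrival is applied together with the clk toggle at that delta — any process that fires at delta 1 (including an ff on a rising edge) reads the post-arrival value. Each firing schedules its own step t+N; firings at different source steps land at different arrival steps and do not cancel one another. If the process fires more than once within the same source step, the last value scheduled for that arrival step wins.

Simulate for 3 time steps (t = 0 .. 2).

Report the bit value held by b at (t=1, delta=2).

0

t=0 Δ0: j=0 d=1 g=1 e=0 h=1 b=0 k=0 clk=0 f=0 m=1 c=0 a=0
  Δ1: clk:0→1
  Δ2: m:1→0
  Δ3: g:1→0
  Δ4: b:0→1
  (4Δ to stable)
t=1 Δ0: j=0 d=1 g=0 e=0 h=1 b=1 k=0 clk=1 f=0 m=0 c=0 a=0
  Δ1: d:1→0, clk:1→0
  Δ2: b:1→0
  (2Δ to stable)
t=2 Δ0: j=0 d=0 g=0 e=0 h=1 b=0 k=0 clk=0 f=0 m=0 c=0 a=0
  Δ1: clk:0→1
  (1Δ to stable)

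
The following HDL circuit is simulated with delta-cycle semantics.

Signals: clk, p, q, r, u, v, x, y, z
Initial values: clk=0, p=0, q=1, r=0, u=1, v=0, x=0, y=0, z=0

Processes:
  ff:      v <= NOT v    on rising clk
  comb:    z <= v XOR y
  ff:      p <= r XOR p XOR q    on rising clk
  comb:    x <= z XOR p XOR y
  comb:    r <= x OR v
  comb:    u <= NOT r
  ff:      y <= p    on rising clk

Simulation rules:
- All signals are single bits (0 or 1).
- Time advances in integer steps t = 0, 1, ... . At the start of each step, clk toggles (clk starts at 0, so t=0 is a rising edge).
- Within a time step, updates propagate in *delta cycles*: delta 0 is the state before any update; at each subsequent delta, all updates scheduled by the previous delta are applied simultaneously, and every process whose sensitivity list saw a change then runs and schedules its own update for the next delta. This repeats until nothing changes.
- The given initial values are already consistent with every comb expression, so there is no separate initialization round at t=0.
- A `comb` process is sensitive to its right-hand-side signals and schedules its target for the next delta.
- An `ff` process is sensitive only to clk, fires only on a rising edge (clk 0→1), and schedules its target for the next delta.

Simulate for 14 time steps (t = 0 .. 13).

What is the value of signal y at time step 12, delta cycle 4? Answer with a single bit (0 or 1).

1

t0.Δ0 clk=0 v=0 z=0 x=0 r=0 y=0 q=1 u=1 p=0
t0.Δ1 clk=1 v=0 z=0 x=0 r=0 y=0 q=1 u=1 p=0
t0.Δ2 clk=1 v=1 z=0 x=0 r=0 y=0 q=1 u=1 p=1
t0.Δ3 clk=1 v=1 z=1 x=1 r=1 y=0 q=1 u=1 p=1
t0.Δ4 clk=1 v=1 z=1 x=0 r=1 y=0 q=1 u=0 p=1
t1.Δ0 clk=1 v=1 z=1 x=0 r=1 y=0 q=1 u=0 p=1
t1.Δ1 clk=0 v=1 z=1 x=0 r=1 y=0 q=1 u=0 p=1
t2.Δ0 clk=0 v=1 z=1 x=0 r=1 y=0 q=1 u=0 p=1
t2.Δ1 clk=1 v=1 z=1 x=0 r=1 y=0 q=1 u=0 p=1
t2.Δ2 clk=1 v=0 z=1 x=0 r=1 y=1 q=1 u=0 p=1
t2.Δ3 clk=1 v=0 z=1 x=1 r=0 y=1 q=1 u=0 p=1
t2.Δ4 clk=1 v=0 z=1 x=1 r=1 y=1 q=1 u=1 p=1
t2.Δ5 clk=1 v=0 z=1 x=1 r=1 y=1 q=1 u=0 p=1
t3.Δ0 clk=1 v=0 z=1 x=1 r=1 y=1 q=1 u=0 p=1
t3.Δ1 clk=0 v=0 z=1 x=1 r=1 y=1 q=1 u=0 p=1
t4.Δ0 clk=0 v=0 z=1 x=1 r=1 y=1 q=1 u=0 p=1
t4.Δ1 clk=1 v=0 z=1 x=1 r=1 y=1 q=1 u=0 p=1
t4.Δ2 clk=1 v=1 z=1 x=1 r=1 y=1 q=1 u=0 p=1
t4.Δ3 clk=1 v=1 z=0 x=1 r=1 y=1 q=1 u=0 p=1
t4.Δ4 clk=1 v=1 z=0 x=0 r=1 y=1 q=1 u=0 p=1
t5.Δ0 clk=1 v=1 z=0 x=0 r=1 y=1 q=1 u=0 p=1
t5.Δ1 clk=0 v=1 z=0 x=0 r=1 y=1 q=1 u=0 p=1
t6.Δ0 clk=0 v=1 z=0 x=0 r=1 y=1 q=1 u=0 p=1
t6.Δ1 clk=1 v=1 z=0 x=0 r=1 y=1 q=1 u=0 p=1
t6.Δ2 clk=1 v=0 z=0 x=0 r=1 y=1 q=1 u=0 p=1
t6.Δ3 clk=1 v=0 z=1 x=0 r=0 y=1 q=1 u=0 p=1
t6.Δ4 clk=1 v=0 z=1 x=1 r=0 y=1 q=1 u=1 p=1
t6.Δ5 clk=1 v=0 z=1 x=1 r=1 y=1 q=1 u=1 p=1
t6.Δ6 clk=1 v=0 z=1 x=1 r=1 y=1 q=1 u=0 p=1
t7.Δ0 clk=1 v=0 z=1 x=1 r=1 y=1 q=1 u=0 p=1
t7.Δ1 clk=0 v=0 z=1 x=1 r=1 y=1 q=1 u=0 p=1
t8.Δ0 clk=0 v=0 z=1 x=1 r=1 y=1 q=1 u=0 p=1
t8.Δ1 clk=1 v=0 z=1 x=1 r=1 y=1 q=1 u=0 p=1
t8.Δ2 clk=1 v=1 z=1 x=1 r=1 y=1 q=1 u=0 p=1
t8.Δ3 clk=1 v=1 z=0 x=1 r=1 y=1 q=1 u=0 p=1
t8.Δ4 clk=1 v=1 z=0 x=0 r=1 y=1 q=1 u=0 p=1
t9.Δ0 clk=1 v=1 z=0 x=0 r=1 y=1 q=1 u=0 p=1
t9.Δ1 clk=0 v=1 z=0 x=0 r=1 y=1 q=1 u=0 p=1
t10.Δ0 clk=0 v=1 z=0 x=0 r=1 y=1 q=1 u=0 p=1
t10.Δ1 clk=1 v=1 z=0 x=0 r=1 y=1 q=1 u=0 p=1
t10.Δ2 clk=1 v=0 z=0 x=0 r=1 y=1 q=1 u=0 p=1
t10.Δ3 clk=1 v=0 z=1 x=0 r=0 y=1 q=1 u=0 p=1
t10.Δ4 clk=1 v=0 z=1 x=1 r=0 y=1 q=1 u=1 p=1
t10.Δ5 clk=1 v=0 z=1 x=1 r=1 y=1 q=1 u=1 p=1
t10.Δ6 clk=1 v=0 z=1 x=1 r=1 y=1 q=1 u=0 p=1
t11.Δ0 clk=1 v=0 z=1 x=1 r=1 y=1 q=1 u=0 p=1
t11.Δ1 clk=0 v=0 z=1 x=1 r=1 y=1 q=1 u=0 p=1
t12.Δ0 clk=0 v=0 z=1 x=1 r=1 y=1 q=1 u=0 p=1
t12.Δ1 clk=1 v=0 z=1 x=1 r=1 y=1 q=1 u=0 p=1
t12.Δ2 clk=1 v=1 z=1 x=1 r=1 y=1 q=1 u=0 p=1
t12.Δ3 clk=1 v=1 z=0 x=1 r=1 y=1 q=1 u=0 p=1
t12.Δ4 clk=1 v=1 z=0 x=0 r=1 y=1 q=1 u=0 p=1
t13.Δ0 clk=1 v=1 z=0 x=0 r=1 y=1 q=1 u=0 p=1
t13.Δ1 clk=0 v=1 z=0 x=0 r=1 y=1 q=1 u=0 p=1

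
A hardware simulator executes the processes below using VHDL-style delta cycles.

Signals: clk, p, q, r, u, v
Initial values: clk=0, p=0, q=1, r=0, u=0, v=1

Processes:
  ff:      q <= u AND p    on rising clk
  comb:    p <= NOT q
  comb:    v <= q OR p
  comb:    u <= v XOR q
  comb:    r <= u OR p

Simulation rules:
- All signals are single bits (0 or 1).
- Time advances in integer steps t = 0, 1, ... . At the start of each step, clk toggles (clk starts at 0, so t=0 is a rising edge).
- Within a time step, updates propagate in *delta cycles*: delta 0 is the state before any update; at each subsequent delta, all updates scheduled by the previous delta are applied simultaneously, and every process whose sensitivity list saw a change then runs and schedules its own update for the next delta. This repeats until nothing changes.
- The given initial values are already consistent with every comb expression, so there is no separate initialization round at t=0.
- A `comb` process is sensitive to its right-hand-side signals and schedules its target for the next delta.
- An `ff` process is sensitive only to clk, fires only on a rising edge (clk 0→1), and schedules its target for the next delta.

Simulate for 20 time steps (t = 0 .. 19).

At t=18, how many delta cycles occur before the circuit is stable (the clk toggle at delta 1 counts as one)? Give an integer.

4

t=0 Δ0: q=1 clk=0 p=0 u=0 r=0 v=1
  Δ1: clk:0→1
  Δ2: q:1→0
  Δ3: p:0→1, u:0→1, v:1→0
  Δ4: u:1→0, r:0→1, v:0→1
  Δ5: u:0→1
  (5Δ to stable)
t=1 Δ0: q=0 clk=1 p=1 u=1 r=1 v=1
  Δ1: clk:1→0
  (1Δ to stable)
t=2 Δ0: q=0 clk=0 p=1 u=1 r=1 v=1
  Δ1: clk:0→1
  Δ2: q:0→1
  Δ3: p:1→0, u:1→0
  Δ4: r:1→0
  (4Δ to stable)
t=3 Δ0: q=1 clk=1 p=0 u=0 r=0 v=1
  Δ1: clk:1→0
  (1Δ to stable)
t=4 Δ0: q=1 clk=0 p=0 u=0 r=0 v=1
  Δ1: clk:0→1
  Δ2: q:1→0
  Δ3: p:0→1, u:0→1, v:1→0
  Δ4: u:1→0, r:0→1, v:0→1
  Δ5: u:0→1
  (5Δ to stable)
t=5 Δ0: q=0 clk=1 p=1 u=1 r=1 v=1
  Δ1: clk:1→0
  (1Δ to stable)
t=6 Δ0: q=0 clk=0 p=1 u=1 r=1 v=1
  Δ1: clk:0→1
  Δ2: q:0→1
  Δ3: p:1→0, u:1→0
  Δ4: r:1→0
  (4Δ to stable)
t=7 Δ0: q=1 clk=1 p=0 u=0 r=0 v=1
  Δ1: clk:1→0
  (1Δ to stable)
t=8 Δ0: q=1 clk=0 p=0 u=0 r=0 v=1
  Δ1: clk:0→1
  Δ2: q:1→0
  Δ3: p:0→1, u:0→1, v:1→0
  Δ4: u:1→0, r:0→1, v:0→1
  Δ5: u:0→1
  (5Δ to stable)
t=9 Δ0: q=0 clk=1 p=1 u=1 r=1 v=1
  Δ1: clk:1→0
  (1Δ to stable)
t=10 Δ0: q=0 clk=0 p=1 u=1 r=1 v=1
  Δ1: clk:0→1
  Δ2: q:0→1
  Δ3: p:1→0, u:1→0
  Δ4: r:1→0
  (4Δ to stable)
t=11 Δ0: q=1 clk=1 p=0 u=0 r=0 v=1
  Δ1: clk:1→0
  (1Δ to stable)
t=12 Δ0: q=1 clk=0 p=0 u=0 r=0 v=1
  Δ1: clk:0→1
  Δ2: q:1→0
  Δ3: p:0→1, u:0→1, v:1→0
  Δ4: u:1→0, r:0→1, v:0→1
  Δ5: u:0→1
  (5Δ to stable)
t=13 Δ0: q=0 clk=1 p=1 u=1 r=1 v=1
  Δ1: clk:1→0
  (1Δ to stable)
t=14 Δ0: q=0 clk=0 p=1 u=1 r=1 v=1
  Δ1: clk:0→1
  Δ2: q:0→1
  Δ3: p:1→0, u:1→0
  Δ4: r:1→0
  (4Δ to stable)
t=15 Δ0: q=1 clk=1 p=0 u=0 r=0 v=1
  Δ1: clk:1→0
  (1Δ to stable)
t=16 Δ0: q=1 clk=0 p=0 u=0 r=0 v=1
  Δ1: clk:0→1
  Δ2: q:1→0
  Δ3: p:0→1, u:0→1, v:1→0
  Δ4: u:1→0, r:0→1, v:0→1
  Δ5: u:0→1
  (5Δ to stable)
t=17 Δ0: q=0 clk=1 p=1 u=1 r=1 v=1
  Δ1: clk:1→0
  (1Δ to stable)
t=18 Δ0: q=0 clk=0 p=1 u=1 r=1 v=1
  Δ1: clk:0→1
  Δ2: q:0→1
  Δ3: p:1→0, u:1→0
  Δ4: r:1→0
  (4Δ to stable)
t=19 Δ0: q=1 clk=1 p=0 u=0 r=0 v=1
  Δ1: clk:1→0
  (1Δ to stable)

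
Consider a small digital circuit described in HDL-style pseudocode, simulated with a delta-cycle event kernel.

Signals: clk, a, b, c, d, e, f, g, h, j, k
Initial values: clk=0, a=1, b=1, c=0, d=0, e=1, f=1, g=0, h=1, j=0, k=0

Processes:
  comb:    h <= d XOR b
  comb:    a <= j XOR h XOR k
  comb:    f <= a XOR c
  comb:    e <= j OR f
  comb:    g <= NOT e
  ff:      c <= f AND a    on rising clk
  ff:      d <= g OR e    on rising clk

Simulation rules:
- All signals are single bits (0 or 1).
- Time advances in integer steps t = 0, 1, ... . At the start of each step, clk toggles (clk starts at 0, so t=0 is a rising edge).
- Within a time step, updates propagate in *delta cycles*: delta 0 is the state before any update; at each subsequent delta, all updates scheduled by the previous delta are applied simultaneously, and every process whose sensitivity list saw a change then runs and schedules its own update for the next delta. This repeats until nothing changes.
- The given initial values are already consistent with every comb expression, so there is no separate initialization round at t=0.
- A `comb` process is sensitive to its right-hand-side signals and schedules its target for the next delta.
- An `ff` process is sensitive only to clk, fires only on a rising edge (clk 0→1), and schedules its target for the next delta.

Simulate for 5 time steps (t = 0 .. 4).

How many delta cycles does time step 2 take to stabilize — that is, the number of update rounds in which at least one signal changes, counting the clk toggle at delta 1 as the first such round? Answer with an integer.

t0.Δ0 k=0 g=0 c=0 j=0 b=1 f=1 e=1 d=0 h=1 a=1 clk=0
t0.Δ1 k=0 g=0 c=0 j=0 b=1 f=1 e=1 d=0 h=1 a=1 clk=1
t0.Δ2 k=0 g=0 c=1 j=0 b=1 f=1 e=1 d=1 h=1 a=1 clk=1
t0.Δ3 k=0 g=0 c=1 j=0 b=1 f=0 e=1 d=1 h=0 a=1 clk=1
t0.Δ4 k=0 g=0 c=1 j=0 b=1 f=0 e=0 d=1 h=0 a=0 clk=1
t0.Δ5 k=0 g=1 c=1 j=0 b=1 f=1 e=0 d=1 h=0 a=0 clk=1
t0.Δ6 k=0 g=1 c=1 j=0 b=1 f=1 e=1 d=1 h=0 a=0 clk=1
t0.Δ7 k=0 g=0 c=1 j=0 b=1 f=1 e=1 d=1 h=0 a=0 clk=1
t1.Δ0 k=0 g=0 c=1 j=0 b=1 f=1 e=1 d=1 h=0 a=0 clk=1
t1.Δ1 k=0 g=0 c=1 j=0 b=1 f=1 e=1 d=1 h=0 a=0 clk=0
t2.Δ0 k=0 g=0 c=1 j=0 b=1 f=1 e=1 d=1 h=0 a=0 clk=0
t2.Δ1 k=0 g=0 c=1 j=0 b=1 f=1 e=1 d=1 h=0 a=0 clk=1
t2.Δ2 k=0 g=0 c=0 j=0 b=1 f=1 e=1 d=1 h=0 a=0 clk=1
t2.Δ3 k=0 g=0 c=0 j=0 b=1 f=0 e=1 d=1 h=0 a=0 clk=1
t2.Δ4 k=0 g=0 c=0 j=0 b=1 f=0 e=0 d=1 h=0 a=0 clk=1
t2.Δ5 k=0 g=1 c=0 j=0 b=1 f=0 e=0 d=1 h=0 a=0 clk=1
t3.Δ0 k=0 g=1 c=0 j=0 b=1 f=0 e=0 d=1 h=0 a=0 clk=1
t3.Δ1 k=0 g=1 c=0 j=0 b=1 f=0 e=0 d=1 h=0 a=0 clk=0
t4.Δ0 k=0 g=1 c=0 j=0 b=1 f=0 e=0 d=1 h=0 a=0 clk=0
t4.Δ1 k=0 g=1 c=0 j=0 b=1 f=0 e=0 d=1 h=0 a=0 clk=1

5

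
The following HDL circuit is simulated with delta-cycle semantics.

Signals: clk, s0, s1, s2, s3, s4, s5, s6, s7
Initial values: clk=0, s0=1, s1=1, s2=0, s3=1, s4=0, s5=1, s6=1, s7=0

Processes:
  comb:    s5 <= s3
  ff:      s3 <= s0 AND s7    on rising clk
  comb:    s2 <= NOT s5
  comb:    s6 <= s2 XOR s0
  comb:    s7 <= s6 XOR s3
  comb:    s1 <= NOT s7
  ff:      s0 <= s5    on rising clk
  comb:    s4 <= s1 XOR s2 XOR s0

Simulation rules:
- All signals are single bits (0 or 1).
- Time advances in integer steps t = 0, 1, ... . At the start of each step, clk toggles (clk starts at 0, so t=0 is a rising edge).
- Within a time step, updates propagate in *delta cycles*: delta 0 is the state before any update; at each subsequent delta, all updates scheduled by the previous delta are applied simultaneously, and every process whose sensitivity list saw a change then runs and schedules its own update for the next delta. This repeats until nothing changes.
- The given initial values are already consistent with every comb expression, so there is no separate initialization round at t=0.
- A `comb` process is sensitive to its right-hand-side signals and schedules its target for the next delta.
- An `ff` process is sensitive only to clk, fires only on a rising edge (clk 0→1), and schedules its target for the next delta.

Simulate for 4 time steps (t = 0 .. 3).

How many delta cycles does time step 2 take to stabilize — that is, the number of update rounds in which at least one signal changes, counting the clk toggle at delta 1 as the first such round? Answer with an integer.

t=0 Δ0: s0=1 s1=1 clk=0 s3=1 s6=1 s4=0 s7=0 s2=0 s5=1
  Δ1: clk:0→1
  Δ2: s3:1→0
  Δ3: s7:0→1, s5:1→0
  Δ4: s1:1→0, s2:0→1
  Δ5: s6:1→0
  Δ6: s7:1→0
  Δ7: s1:0→1
  Δ8: s4:0→1
  (8Δ to stable)
t=1 Δ0: s0=1 s1=1 clk=1 s3=0 s6=0 s4=1 s7=0 s2=1 s5=0
  Δ1: clk:1→0
  (1Δ to stable)
t=2 Δ0: s0=1 s1=1 clk=0 s3=0 s6=0 s4=1 s7=0 s2=1 s5=0
  Δ1: clk:0→1
  Δ2: s0:1→0
  Δ3: s6:0→1, s4:1→0
  Δ4: s7:0→1
  Δ5: s1:1→0
  Δ6: s4:0→1
  (6Δ to stable)
t=3 Δ0: s0=0 s1=0 clk=1 s3=0 s6=1 s4=1 s7=1 s2=1 s5=0
  Δ1: clk:1→0
  (1Δ to stable)

6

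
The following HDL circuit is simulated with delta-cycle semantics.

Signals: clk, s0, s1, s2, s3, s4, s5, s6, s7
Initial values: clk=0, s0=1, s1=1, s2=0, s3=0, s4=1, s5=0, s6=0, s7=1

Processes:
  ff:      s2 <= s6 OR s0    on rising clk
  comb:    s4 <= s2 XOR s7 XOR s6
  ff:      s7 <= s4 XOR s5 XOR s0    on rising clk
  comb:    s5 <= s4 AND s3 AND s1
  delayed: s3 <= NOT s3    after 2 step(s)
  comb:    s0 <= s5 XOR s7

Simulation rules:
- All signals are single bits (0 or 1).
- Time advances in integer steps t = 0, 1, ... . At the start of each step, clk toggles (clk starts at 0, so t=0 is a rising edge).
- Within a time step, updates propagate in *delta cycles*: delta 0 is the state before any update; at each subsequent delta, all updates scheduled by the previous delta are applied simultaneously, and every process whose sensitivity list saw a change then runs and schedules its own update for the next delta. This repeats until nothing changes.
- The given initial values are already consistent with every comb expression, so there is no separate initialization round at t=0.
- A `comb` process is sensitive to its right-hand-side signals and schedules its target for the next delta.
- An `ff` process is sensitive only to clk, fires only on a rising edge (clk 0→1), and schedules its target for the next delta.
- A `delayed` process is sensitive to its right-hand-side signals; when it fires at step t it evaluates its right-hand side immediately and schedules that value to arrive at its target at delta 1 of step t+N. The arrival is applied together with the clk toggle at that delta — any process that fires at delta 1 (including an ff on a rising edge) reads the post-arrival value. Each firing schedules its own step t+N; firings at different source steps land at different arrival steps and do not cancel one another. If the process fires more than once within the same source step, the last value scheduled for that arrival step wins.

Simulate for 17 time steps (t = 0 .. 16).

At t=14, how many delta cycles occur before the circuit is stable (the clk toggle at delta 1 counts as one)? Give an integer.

3

t=0 Δ0: s3=0 clk=0 s5=0 s2=0 s7=1 s6=0 s4=1 s1=1 s0=1
  Δ1: clk:0→1
  Δ2: s2:0→1, s7:1→0
  Δ3: s0:1→0
  (3Δ to stable)
t=1 Δ0: s3=0 clk=1 s5=0 s2=1 s7=0 s6=0 s4=1 s1=1 s0=0
  Δ1: clk:1→0
  (1Δ to stable)
t=2 Δ0: s3=0 clk=0 s5=0 s2=1 s7=0 s6=0 s4=1 s1=1 s0=0
  Δ1: clk:0→1
  Δ2: s2:1→0, s7:0→1
  Δ3: s0:0→1
  (3Δ to stable)
t=3 Δ0: s3=0 clk=1 s5=0 s2=0 s7=1 s6=0 s4=1 s1=1 s0=1
  Δ1: clk:1→0
  (1Δ to stable)
t=4 Δ0: s3=0 clk=0 s5=0 s2=0 s7=1 s6=0 s4=1 s1=1 s0=1
  Δ1: clk:0→1
  Δ2: s2:0→1, s7:1→0
  Δ3: s0:1→0
  (3Δ to stable)
t=5 Δ0: s3=0 clk=1 s5=0 s2=1 s7=0 s6=0 s4=1 s1=1 s0=0
  Δ1: clk:1→0
  (1Δ to stable)
t=6 Δ0: s3=0 clk=0 s5=0 s2=1 s7=0 s6=0 s4=1 s1=1 s0=0
  Δ1: clk:0→1
  Δ2: s2:1→0, s7:0→1
  Δ3: s0:0→1
  (3Δ to stable)
t=7 Δ0: s3=0 clk=1 s5=0 s2=0 s7=1 s6=0 s4=1 s1=1 s0=1
  Δ1: clk:1→0
  (1Δ to stable)
t=8 Δ0: s3=0 clk=0 s5=0 s2=0 s7=1 s6=0 s4=1 s1=1 s0=1
  Δ1: clk:0→1
  Δ2: s2:0→1, s7:1→0
  Δ3: s0:1→0
  (3Δ to stable)
t=9 Δ0: s3=0 clk=1 s5=0 s2=1 s7=0 s6=0 s4=1 s1=1 s0=0
  Δ1: clk:1→0
  (1Δ to stable)
t=10 Δ0: s3=0 clk=0 s5=0 s2=1 s7=0 s6=0 s4=1 s1=1 s0=0
  Δ1: clk:0→1
  Δ2: s2:1→0, s7:0→1
  Δ3: s0:0→1
  (3Δ to stable)
t=11 Δ0: s3=0 clk=1 s5=0 s2=0 s7=1 s6=0 s4=1 s1=1 s0=1
  Δ1: clk:1→0
  (1Δ to stable)
t=12 Δ0: s3=0 clk=0 s5=0 s2=0 s7=1 s6=0 s4=1 s1=1 s0=1
  Δ1: clk:0→1
  Δ2: s2:0→1, s7:1→0
  Δ3: s0:1→0
  (3Δ to stable)
t=13 Δ0: s3=0 clk=1 s5=0 s2=1 s7=0 s6=0 s4=1 s1=1 s0=0
  Δ1: clk:1→0
  (1Δ to stable)
t=14 Δ0: s3=0 clk=0 s5=0 s2=1 s7=0 s6=0 s4=1 s1=1 s0=0
  Δ1: clk:0→1
  Δ2: s2:1→0, s7:0→1
  Δ3: s0:0→1
  (3Δ to stable)
t=15 Δ0: s3=0 clk=1 s5=0 s2=0 s7=1 s6=0 s4=1 s1=1 s0=1
  Δ1: clk:1→0
  (1Δ to stable)
t=16 Δ0: s3=0 clk=0 s5=0 s2=0 s7=1 s6=0 s4=1 s1=1 s0=1
  Δ1: clk:0→1
  Δ2: s2:0→1, s7:1→0
  Δ3: s0:1→0
  (3Δ to stable)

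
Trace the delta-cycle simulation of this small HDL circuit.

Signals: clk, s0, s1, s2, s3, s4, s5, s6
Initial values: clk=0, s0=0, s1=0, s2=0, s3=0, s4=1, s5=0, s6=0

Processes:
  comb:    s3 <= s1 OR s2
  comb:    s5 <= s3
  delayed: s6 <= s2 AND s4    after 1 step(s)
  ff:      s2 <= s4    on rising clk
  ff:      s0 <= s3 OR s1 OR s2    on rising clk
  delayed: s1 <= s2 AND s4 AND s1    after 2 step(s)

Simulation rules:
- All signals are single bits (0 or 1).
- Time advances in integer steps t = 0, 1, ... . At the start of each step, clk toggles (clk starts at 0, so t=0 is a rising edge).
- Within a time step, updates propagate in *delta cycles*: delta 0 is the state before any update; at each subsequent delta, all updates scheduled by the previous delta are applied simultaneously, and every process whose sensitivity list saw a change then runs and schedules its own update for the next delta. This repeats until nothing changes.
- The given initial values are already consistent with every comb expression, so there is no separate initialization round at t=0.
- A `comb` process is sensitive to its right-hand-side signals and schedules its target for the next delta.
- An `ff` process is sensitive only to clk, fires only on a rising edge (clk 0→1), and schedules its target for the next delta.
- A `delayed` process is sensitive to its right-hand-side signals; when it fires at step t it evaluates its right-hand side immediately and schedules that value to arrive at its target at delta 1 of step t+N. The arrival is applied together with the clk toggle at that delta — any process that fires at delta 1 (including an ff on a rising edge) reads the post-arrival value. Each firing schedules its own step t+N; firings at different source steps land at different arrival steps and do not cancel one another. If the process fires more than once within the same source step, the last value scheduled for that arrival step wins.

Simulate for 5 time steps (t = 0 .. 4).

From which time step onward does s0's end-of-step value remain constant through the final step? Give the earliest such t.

2

[bits: s3,s1,s5,s4,s0,s6,s2,clk]
t=0: Δ0=00010000 Δ1=00010001 Δ2=00010011 Δ3=10010011 Δ4=10110011 | 4Δ
t=1: Δ0=10110011 Δ1=10110110 | 1Δ
t=2: Δ0=10110110 Δ1=10110111 Δ2=10111111 | 2Δ
t=3: Δ0=10111111 Δ1=10111110 | 1Δ
t=4: Δ0=10111110 Δ1=10111111 | 1Δ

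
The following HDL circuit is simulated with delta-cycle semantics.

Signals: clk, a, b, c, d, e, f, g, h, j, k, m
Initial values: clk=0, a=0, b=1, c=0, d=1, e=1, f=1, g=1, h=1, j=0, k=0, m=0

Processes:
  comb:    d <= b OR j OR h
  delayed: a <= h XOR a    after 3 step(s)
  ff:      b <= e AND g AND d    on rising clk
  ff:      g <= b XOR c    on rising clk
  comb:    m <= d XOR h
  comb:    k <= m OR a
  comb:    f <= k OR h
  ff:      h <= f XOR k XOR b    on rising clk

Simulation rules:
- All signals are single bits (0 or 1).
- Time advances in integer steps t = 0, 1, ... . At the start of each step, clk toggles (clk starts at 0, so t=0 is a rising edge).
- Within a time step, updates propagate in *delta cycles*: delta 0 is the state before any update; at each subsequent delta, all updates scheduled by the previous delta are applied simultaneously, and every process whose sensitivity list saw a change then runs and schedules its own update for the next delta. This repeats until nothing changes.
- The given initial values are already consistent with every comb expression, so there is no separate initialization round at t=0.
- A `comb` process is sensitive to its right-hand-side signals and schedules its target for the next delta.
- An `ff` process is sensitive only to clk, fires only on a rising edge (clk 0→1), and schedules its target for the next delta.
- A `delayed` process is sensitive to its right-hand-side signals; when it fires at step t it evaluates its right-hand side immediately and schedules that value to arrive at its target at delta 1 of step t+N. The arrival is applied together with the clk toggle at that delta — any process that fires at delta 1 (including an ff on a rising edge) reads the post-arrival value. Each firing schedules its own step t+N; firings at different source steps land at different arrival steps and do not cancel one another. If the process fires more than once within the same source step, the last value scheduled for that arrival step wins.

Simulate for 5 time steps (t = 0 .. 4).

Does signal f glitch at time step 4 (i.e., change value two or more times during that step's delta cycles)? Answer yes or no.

[bits: k,h,m,g,f,clk,j,d,b,a,e,c]
t=0: Δ0=010110011010 Δ1=010111011010 Δ2=000111011010 Δ3=001101011010 Δ4=101101011010 Δ5=101111011010 | 5Δ
t=1: Δ0=101111011010 Δ1=101110011010 | 1Δ
t=2: Δ0=101110011010 Δ1=101111011010 Δ2=111111011010 Δ3=110111011010 Δ4=010111011010 | 4Δ
t=3: Δ0=010111011010 Δ1=010110011010 | 1Δ
t=4: Δ0=010110011010 Δ1=010111011010 Δ2=000111011010 Δ3=001101011010 Δ4=101101011010 Δ5=101111011010 | 5Δ

yes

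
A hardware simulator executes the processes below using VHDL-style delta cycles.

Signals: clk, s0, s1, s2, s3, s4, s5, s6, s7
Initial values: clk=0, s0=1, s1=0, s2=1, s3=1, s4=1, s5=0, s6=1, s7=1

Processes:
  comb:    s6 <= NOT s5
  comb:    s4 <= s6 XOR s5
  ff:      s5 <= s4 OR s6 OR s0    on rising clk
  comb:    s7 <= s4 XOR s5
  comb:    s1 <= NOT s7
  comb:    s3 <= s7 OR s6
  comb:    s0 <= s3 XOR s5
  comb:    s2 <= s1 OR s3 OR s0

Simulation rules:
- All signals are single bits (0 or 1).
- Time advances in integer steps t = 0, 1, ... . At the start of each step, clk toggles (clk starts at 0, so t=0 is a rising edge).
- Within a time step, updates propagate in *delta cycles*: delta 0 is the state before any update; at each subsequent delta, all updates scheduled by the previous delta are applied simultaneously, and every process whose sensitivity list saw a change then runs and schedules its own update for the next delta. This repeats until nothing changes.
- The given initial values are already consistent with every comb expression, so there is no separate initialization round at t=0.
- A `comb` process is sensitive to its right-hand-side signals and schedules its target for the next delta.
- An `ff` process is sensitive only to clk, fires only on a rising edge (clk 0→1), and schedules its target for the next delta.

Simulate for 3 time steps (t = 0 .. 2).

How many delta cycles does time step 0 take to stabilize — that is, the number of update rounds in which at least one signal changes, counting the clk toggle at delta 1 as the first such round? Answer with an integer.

[bits: s3,s4,s1,s7,s0,s2,clk,s6,s5]
t=0: Δ0=110111010 Δ1=110111110 Δ2=110111111 Δ3=100001101 Δ4=011101101 Δ5=110011101 Δ6=011001101 Δ7=011011101 | 7Δ
t=1: Δ0=011011101 Δ1=011011001 | 1Δ
t=2: Δ0=011011001 Δ1=011011101 | 1Δ

7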